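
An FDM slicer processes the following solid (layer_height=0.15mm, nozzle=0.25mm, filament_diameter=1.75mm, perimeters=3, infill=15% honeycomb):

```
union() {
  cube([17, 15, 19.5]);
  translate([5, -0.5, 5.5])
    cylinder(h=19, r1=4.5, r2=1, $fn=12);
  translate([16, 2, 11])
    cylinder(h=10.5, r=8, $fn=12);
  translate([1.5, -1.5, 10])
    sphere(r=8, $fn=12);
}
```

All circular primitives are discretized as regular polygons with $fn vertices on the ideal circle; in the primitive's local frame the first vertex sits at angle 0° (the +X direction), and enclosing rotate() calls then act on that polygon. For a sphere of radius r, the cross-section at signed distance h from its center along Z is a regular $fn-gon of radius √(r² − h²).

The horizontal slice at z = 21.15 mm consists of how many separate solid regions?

At z = 21.15 mm: the cube is absent (z outside [0, 19.5]); the cone at (5, -0.5): at t=0.824 of its height the radius interpolates to r₁+(r₂−r₁)t = 1.617, giving a regular 12-gon of that circumradius; the r=8 cylinder at (16, 2) gives a regular 12-gon of circumradius 8 (constant along its height); the sphere at (1.5, -1.5) is absent (|z−center|=11.150 > r=8); Merging all regions: the 2 present regions are separate (no shared area or edge), so areas and boundary lengths simply add and each stays a separate island — 2 connected regions. The result has 2 disconnected regions.

2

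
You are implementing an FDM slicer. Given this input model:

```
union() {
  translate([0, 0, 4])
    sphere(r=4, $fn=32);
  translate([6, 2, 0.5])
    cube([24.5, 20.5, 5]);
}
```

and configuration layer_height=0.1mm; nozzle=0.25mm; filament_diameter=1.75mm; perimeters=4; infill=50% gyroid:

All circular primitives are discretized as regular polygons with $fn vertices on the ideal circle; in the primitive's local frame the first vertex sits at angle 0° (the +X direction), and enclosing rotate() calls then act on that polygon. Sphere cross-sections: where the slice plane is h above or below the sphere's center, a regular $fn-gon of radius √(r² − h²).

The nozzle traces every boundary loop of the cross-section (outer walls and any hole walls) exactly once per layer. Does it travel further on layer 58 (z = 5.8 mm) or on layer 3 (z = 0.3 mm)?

Layer 58 (z = 5.8): the r=4 sphere slices to a regular 32-gon of circumradius 3.572 (√(r²−h²) with h=1.8 from center) (perimeter = 2·32·3.572·sin(180°/32) = 22.41 mm); the cube at (6, 2) does not reach this height (z outside [0.5, 5.5]); Combining (union): only the r=4 sphere is present, so the union is just that shape — boundary = 22.41 mm. So its perimeter = 22.41 mm. Layer 3 (z = 0.3): the r=4 sphere slices to a regular 32-gon of circumradius 1.520 (√(r²−h²) with h=3.7 from center) (perimeter = 2·32·1.520·sin(180°/32) = 9.53 mm); the cube at (6, 2) is not intersected at this z (z outside [0.5, 5.5]); Merging all regions: only the r=4 sphere is present, so the union is just that shape — boundary = 9.53 mm. So its perimeter = 9.53 mm. Layer 58 is larger (22.41 vs 9.53 mm).

layer 58 (z = 5.8 mm)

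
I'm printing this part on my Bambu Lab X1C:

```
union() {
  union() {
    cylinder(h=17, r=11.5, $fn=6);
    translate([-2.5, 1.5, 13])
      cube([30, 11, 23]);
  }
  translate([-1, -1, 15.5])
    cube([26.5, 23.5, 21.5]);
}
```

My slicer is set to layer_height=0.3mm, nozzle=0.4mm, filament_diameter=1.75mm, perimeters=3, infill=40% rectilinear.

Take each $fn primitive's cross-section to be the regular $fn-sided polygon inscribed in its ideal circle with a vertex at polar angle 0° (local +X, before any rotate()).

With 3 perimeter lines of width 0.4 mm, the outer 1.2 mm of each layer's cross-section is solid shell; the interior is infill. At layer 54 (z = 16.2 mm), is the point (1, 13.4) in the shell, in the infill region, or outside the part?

At z = 16.2 mm: the r=11.5 cylinder contributes a regular 6-gon of circumradius 11.5; the 30×11 cube at (-2.5, 1.5) contributes its full rectangle; Merging all regions: the regions partially overlap (shared area 90.45 mm²), so overlapping operands fuse into one piece — 1 connected region; the cube at (-1, -1) (footprint 26.5×23.5) is included at this height; Taking the union: the regions partially overlap (shared area 321.81 mm²), so overlapping operands fuse into one piece — 1 connected region. Overall, the cross-section is a single solid region. The nearest boundary edge runs (-1.00, 12.50)→(-1.00, 22.50); distance from the point to it = 2.00 mm. The point is inside the cross-section and 2.00 mm from the nearest boundary — more than the 1.2 mm shell width (3 × 0.4), so it's in the infill interior.

infill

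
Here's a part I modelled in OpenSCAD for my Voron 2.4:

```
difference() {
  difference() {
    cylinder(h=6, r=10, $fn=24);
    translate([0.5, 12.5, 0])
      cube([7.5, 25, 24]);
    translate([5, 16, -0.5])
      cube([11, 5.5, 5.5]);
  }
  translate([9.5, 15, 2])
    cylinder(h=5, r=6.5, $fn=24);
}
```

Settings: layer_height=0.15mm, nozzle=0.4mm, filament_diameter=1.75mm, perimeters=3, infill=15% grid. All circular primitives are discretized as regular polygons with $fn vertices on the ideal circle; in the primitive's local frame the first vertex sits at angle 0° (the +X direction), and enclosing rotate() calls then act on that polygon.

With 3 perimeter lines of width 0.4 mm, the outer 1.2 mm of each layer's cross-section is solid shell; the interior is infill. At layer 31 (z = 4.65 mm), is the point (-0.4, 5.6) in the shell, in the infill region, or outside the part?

At z = 4.65 mm: the cylinder: section is a regular 24-gon, circumradius r=10; the cube at (0.5, 12.5) (footprint 7.5×25) is included at this height; the 11×5.5 cube at (5, 16) contributes its full rectangle; After the difference (first − rest): starting from the r=10 cylinder, the 7.5×25 cube at (0.5, 12.5) misses the remaining region (no effect); the 11×5.5 cube at (5, 16) misses the remaining region (no effect) — 1 connected region; the cylinder at (9.5, 15): section is a regular 24-gon, circumradius r=6.5; Taking the first minus the rest: starting from that combined region, the r=6.5 cylinder at (9.5, 15) misses the remaining region (no effect) — 1 connected region. Overall, the cross-section is a single solid region. The nearest boundary edge runs (-2.59, 9.66)→(0.00, 10.00); distance from the point to it = 4.31 mm. The point is inside the cross-section and 4.31 mm from the nearest boundary — more than the 1.2 mm shell width (3 × 0.4), so it's in the infill interior.

infill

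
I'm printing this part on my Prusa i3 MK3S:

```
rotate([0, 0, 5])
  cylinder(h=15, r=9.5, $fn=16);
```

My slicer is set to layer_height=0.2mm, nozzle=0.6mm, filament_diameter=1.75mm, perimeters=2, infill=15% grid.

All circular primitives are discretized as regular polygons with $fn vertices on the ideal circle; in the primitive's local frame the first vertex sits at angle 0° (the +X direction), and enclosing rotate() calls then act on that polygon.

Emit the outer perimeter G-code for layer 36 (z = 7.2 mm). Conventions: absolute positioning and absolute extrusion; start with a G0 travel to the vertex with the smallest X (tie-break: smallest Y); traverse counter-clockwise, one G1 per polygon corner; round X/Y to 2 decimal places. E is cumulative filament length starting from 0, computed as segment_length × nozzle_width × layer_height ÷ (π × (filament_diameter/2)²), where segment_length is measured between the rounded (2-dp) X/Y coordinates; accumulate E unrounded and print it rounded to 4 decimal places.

At z = 7.2 mm: the cylinder: section is a regular 16-gon, circumradius r=9.5; (whole slice rotated 5° about Z — lengths, areas and connectivity unchanged). The outline is a single polygon with 16 vertices. Extrusion per mm of travel: 0.6 × 0.2 / (π × 0.875²) = 0.049890. Accumulating E over each segment gives final E = 2.9593.

G0 X-9.46 Y-0.83 Z7.20
G1 X-8.43 Y-4.39 E0.1849
G1 X-6.11 Y-7.28 E0.3698
G1 X-2.86 Y-9.06 E0.5547
G1 X0.83 Y-9.46 E0.7398
G1 X4.39 Y-8.43 E0.9247
G1 X7.28 Y-6.11 E1.1096
G1 X9.06 Y-2.86 E1.2945
G1 X9.46 Y0.83 E1.4797
G1 X8.43 Y4.39 E1.6646
G1 X6.11 Y7.28 E1.8494
G1 X2.86 Y9.06 E2.0343
G1 X-0.83 Y9.46 E2.2195
G1 X-4.39 Y8.43 E2.4044
G1 X-7.28 Y6.11 E2.5893
G1 X-9.06 Y2.86 E2.7741
G1 X-9.46 Y-0.83 E2.9593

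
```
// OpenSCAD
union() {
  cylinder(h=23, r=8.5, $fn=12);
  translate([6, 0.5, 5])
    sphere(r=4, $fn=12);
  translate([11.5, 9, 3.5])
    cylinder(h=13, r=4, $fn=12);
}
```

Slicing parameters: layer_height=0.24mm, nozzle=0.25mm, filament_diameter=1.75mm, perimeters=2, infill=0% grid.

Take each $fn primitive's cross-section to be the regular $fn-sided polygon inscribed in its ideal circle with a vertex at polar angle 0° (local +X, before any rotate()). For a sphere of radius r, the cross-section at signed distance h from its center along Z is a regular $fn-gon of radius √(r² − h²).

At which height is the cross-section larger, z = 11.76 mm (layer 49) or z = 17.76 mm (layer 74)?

Layer 49 (z = 11.76): the r=8.5 cylinder gives a regular 12-gon of circumradius 8.5 (constant along its height) (area = (12/2)·8.500²·sin(360°/12) = 216.75 mm²); the sphere at (6, 0.5) is absent (|z−center|=6.760 > r=4); the r=4 cylinder at (11.5, 9) gives a regular 12-gon of circumradius 4 (constant along its height) (area = (12/2)·4.000²·sin(360°/12) = 48.00 mm²); Taking the union: the 2 present regions are separate (no shared area or edge), so areas and boundary lengths simply add and each stays a separate island — area = 264.75 mm². So its area = 264.75 mm². Layer 74 (z = 17.76): the r=8.5 cylinder gives a regular 12-gon of circumradius 8.5 (constant along its height) (area = (12/2)·8.500²·sin(360°/12) = 216.75 mm²); the sphere at (6, 0.5) does not reach this height (|z−center|=12.760 > r=4); the cylinder at (11.5, 9) is not intersected at this z (z outside [3.5, 16.5]); Taking the union: only the r=8.5 cylinder is present, so the union is just that shape — area = 216.75 mm². So its area = 216.75 mm². Layer 49 is larger (264.75 vs 216.75 mm²).

layer 49 (z = 11.76 mm)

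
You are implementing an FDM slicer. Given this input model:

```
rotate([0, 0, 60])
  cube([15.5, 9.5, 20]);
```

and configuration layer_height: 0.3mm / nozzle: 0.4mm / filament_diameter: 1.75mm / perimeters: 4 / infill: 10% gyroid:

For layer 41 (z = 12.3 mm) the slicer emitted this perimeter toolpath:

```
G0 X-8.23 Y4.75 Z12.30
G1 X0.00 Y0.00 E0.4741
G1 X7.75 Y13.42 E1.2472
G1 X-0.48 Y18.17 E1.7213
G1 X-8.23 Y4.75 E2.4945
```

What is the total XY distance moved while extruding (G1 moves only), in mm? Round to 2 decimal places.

Sum the Euclidean lengths of each G1 segment: total = 50.00 mm.

50.00 mm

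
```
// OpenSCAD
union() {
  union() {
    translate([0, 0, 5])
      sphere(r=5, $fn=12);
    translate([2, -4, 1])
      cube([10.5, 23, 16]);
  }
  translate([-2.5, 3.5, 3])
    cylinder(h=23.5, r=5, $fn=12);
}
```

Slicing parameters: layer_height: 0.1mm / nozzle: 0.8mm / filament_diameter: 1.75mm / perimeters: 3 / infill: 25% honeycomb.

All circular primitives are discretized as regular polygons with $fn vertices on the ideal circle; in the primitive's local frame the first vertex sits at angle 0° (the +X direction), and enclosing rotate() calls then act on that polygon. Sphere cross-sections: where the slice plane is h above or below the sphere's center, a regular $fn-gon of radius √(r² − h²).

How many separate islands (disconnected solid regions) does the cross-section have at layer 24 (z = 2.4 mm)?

At z = 2.4 mm: the r=5 sphere slices to a regular 12-gon of circumradius 4.271 (√(r²−h²) with h=2.6 from center); the cube at (2, -4) (footprint 10.5×23) is included at this height; Combining (union): the regions partially overlap (shared area 11.35 mm²), so overlapping operands fuse into one piece — 1 connected region; the cylinder at (-2.5, 3.5) is not intersected at this z (z outside [3, 26.5]); Taking the union: only the result so far is present, so the union is just that shape — 1 connected region. Overall, the cross-section is a single solid region. Island count = 1.

1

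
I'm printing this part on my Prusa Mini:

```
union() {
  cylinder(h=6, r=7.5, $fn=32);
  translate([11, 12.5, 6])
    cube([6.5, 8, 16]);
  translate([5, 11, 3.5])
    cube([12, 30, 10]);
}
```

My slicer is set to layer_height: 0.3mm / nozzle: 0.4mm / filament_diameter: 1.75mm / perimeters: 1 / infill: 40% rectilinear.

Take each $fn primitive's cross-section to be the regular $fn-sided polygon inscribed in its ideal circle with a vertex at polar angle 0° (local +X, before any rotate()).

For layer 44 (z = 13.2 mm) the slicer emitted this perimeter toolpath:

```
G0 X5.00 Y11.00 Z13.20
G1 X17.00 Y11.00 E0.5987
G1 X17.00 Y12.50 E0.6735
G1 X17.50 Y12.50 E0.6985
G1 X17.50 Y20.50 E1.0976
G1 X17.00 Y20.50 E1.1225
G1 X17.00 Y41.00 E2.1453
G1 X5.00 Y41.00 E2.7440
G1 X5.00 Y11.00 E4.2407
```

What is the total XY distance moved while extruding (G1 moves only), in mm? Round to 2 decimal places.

Sum the Euclidean lengths of each G1 segment: total = 85.00 mm.

85.00 mm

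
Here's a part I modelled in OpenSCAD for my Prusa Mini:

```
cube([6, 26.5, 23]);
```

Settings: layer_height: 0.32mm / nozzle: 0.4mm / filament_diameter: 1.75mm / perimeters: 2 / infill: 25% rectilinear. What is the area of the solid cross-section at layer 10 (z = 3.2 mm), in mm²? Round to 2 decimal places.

At z = 3.2 mm: the 6×26.5 cube contributes its full rectangle (area 159.00 mm²). Overall, the cross-section is a single solid region. Net area = 159.00 mm².

159.00 mm²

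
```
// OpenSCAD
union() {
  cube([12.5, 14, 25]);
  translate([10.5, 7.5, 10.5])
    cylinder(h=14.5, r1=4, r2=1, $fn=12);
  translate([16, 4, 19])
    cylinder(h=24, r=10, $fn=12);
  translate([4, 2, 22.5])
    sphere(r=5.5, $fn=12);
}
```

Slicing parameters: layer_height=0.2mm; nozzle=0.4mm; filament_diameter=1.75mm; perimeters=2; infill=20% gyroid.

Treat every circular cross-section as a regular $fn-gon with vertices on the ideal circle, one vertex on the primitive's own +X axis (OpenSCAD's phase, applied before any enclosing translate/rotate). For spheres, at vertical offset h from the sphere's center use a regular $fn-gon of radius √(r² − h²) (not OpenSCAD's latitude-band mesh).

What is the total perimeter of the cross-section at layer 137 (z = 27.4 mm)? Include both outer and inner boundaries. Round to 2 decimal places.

77.63 mm

At z = 27.4 mm: the cube is not intersected at this z (z outside [0, 25]); the cone at (10.5, 7.5) is absent (z outside [10.5, 25]); the cylinder at (16, 4): section is a regular 12-gon, circumradius r=10 (perimeter = 2·12·10.000·sin(180°/12) = 62.12 mm); the sphere at (4, 2): section is a regular 12-gon, circumradius = √(r²−h²) = √(5.5²−4.9²) = 2.498 (perimeter = 2·12·2.498·sin(180°/12) = 15.52 mm); Taking the union: the 2 present regions are separate (no shared area or edge), so areas and boundary lengths simply add and each stays a separate island — boundary = 77.63 mm. Overall, the cross-section has 2 separate islands. Total boundary length (outer) = 77.63 mm.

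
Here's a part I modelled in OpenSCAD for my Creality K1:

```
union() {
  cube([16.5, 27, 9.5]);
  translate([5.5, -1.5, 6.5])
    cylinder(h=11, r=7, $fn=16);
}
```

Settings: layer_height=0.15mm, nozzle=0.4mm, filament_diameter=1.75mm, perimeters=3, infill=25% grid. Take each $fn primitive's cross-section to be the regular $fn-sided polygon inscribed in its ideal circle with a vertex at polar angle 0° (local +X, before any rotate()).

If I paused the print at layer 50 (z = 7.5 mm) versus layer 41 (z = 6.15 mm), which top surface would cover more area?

layer 50 (z = 7.5 mm)

Layer 50 (z = 7.5): the cube (footprint 16.5×27) is included at this height (area 445.50 mm²); the r=7 cylinder at (5.5, -1.5) gives a regular 16-gon of circumradius 7 (constant along its height) (area = (16/2)·7.000²·sin(360°/16) = 150.01 mm²); Taking the union: the regions partially overlap — summed areas 595.51 mm² minus the doubly-counted overlap 52.48 mm² gives 543.04 mm² — area = 543.04 mm². So its area = 543.04 mm². Layer 41 (z = 6.15): the 16.5×27 cube contributes its full rectangle (area 445.50 mm²); the cylinder at (5.5, -1.5) does not reach this height (z outside [6.5, 17.5]); Combining (union): only the 16.5×27 cube is present, so the union is just that shape — area = 445.50 mm². So its area = 445.50 mm². Layer 50 is larger (543.04 vs 445.50 mm²).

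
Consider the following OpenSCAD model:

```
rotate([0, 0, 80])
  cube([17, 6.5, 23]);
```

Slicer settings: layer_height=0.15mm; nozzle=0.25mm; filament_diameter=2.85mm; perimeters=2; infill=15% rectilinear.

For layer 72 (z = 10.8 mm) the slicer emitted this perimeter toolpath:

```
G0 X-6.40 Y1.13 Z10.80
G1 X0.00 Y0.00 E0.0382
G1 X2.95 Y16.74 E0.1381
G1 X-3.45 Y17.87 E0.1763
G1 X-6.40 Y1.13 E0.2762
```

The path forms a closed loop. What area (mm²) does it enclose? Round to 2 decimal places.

110.47 mm²

Apply the shoelace formula to the sequence of (X, Y) vertices; enclosed area = 110.47 mm².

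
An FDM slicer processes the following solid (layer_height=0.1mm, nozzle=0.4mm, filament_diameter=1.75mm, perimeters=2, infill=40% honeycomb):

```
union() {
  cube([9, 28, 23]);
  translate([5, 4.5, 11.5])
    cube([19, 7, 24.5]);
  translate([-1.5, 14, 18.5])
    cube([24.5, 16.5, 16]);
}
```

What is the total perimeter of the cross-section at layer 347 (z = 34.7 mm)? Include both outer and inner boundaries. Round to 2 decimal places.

At z = 34.7 mm: the cube is absent (z outside [0, 23]); the 19×7 cube at (5, 4.5) contributes its full rectangle (perimeter 52.00 mm); the cube at (-1.5, 14) is not intersected at this z (z outside [18.5, 34.5]); Taking the union: only the 19×7 cube at (5, 4.5) is present, so the union is just that shape — boundary = 52.00 mm. Overall, the cross-section is a single solid region. Total boundary length (outer) = 52.00 mm.

52.00 mm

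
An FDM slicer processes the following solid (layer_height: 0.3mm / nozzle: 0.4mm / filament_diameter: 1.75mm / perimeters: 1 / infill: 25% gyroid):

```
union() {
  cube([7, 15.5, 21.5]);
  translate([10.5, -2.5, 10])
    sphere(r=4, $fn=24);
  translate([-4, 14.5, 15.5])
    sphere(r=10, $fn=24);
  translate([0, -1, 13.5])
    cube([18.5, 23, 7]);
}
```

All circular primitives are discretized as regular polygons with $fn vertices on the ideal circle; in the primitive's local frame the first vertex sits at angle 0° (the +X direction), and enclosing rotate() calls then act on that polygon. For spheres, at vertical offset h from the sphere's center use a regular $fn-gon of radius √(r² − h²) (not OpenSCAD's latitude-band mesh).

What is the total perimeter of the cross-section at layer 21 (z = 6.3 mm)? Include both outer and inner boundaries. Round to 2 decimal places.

79.08 mm

At z = 6.3 mm: the cube (footprint 7×15.5) is included at this height (perimeter 45.00 mm); the sphere at (10.5, -2.5): section is a regular 24-gon, circumradius = √(r²−h²) = √(4²−3.7²) = 1.520 (perimeter = 2·24·1.520·sin(180°/24) = 9.52 mm); the sphere at (-4, 14.5): section is a regular 24-gon, circumradius = √(r²−h²) = √(10²−9.2²) = 3.919 (perimeter = 2·24·3.919·sin(180°/24) = 24.55 mm); the cube at (0, -1) is absent (z outside [13.5, 20.5]); Taking the union: the 3 present regions are separate (no shared area or edge), so areas and boundary lengths simply add and each stays a separate island — boundary = 79.08 mm. Overall, the cross-section has 3 separate islands. Total boundary length (outer) = 79.08 mm.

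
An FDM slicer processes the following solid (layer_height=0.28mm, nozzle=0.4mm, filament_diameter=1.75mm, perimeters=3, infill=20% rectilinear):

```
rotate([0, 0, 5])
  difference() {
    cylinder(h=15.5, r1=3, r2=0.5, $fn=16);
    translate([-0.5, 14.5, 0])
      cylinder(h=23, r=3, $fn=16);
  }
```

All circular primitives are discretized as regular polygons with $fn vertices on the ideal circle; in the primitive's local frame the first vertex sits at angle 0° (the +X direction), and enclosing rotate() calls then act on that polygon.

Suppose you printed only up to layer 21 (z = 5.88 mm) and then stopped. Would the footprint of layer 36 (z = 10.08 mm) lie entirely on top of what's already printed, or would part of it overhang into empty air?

Compare the two slices. At z = 5.88: the cone: at t=0.379 of its height the radius interpolates to r₁+(r₂−r₁)t = 2.052, giving a regular 16-gon of that circumradius (area = (16/2)·2.052²·sin(360°/16) = 12.89 mm²); the r=3 cylinder at (-0.5, 14.5) contributes a regular 16-gon of circumradius 3 (area = (16/2)·3.000²·sin(360°/16) = 27.55 mm²); After the difference (first − rest): starting from the cone (12.89 mm²), the r=3 cylinder at (-0.5, 14.5) misses the remaining region (no effect) — area = 12.89 mm²; (whole slice rotated 5° about Z — lengths, areas and connectivity unchanged). At z = 10.08: the cone: at t=0.650 of its height the radius interpolates to r₁+(r₂−r₁)t = 1.374, giving a regular 16-gon of that circumradius (area = (16/2)·1.374²·sin(360°/16) = 5.78 mm²); the r=3 cylinder at (-0.5, 14.5) contributes a regular 16-gon of circumradius 3 (area = (16/2)·3.000²·sin(360°/16) = 27.55 mm²); After the difference (first − rest): starting from the cone (5.78 mm²), the r=3 cylinder at (-0.5, 14.5) misses the remaining region (no effect) — area = 5.78 mm²; (rotated 5° about Z; rotation is an isometry so areas/perimeters/island counts are preserved). Checking containment: the cross-section at z = 10.08 is a subset of the cross-section at z = 5.88.

entirely on top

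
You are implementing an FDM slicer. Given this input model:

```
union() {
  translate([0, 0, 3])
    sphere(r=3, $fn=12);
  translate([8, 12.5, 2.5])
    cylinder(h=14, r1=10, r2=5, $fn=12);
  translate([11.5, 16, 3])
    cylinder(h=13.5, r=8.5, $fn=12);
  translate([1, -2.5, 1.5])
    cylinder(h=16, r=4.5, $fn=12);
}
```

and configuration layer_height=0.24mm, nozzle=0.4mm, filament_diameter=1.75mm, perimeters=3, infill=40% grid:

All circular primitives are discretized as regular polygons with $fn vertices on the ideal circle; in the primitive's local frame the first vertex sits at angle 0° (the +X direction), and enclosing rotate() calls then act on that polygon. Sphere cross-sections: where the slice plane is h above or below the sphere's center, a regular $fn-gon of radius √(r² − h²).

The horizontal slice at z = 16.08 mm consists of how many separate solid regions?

At z = 16.08 mm: the sphere does not reach this height (|z−center|=13.080 > r=3); the cone at (8, 12.5): at t=0.970 of its height the radius interpolates to r₁+(r₂−r₁)t = 5.150, giving a regular 12-gon of that circumradius; the r=8.5 cylinder at (11.5, 16) contributes a regular 12-gon of circumradius 8.5; the r=4.5 cylinder at (1, -2.5) contributes a regular 12-gon of circumradius 4.5; Merging all regions: the regions partially overlap (shared area 67.69 mm²), so overlapping operands fuse into one piece — 2 connected regions. The result has 2 disconnected regions.

2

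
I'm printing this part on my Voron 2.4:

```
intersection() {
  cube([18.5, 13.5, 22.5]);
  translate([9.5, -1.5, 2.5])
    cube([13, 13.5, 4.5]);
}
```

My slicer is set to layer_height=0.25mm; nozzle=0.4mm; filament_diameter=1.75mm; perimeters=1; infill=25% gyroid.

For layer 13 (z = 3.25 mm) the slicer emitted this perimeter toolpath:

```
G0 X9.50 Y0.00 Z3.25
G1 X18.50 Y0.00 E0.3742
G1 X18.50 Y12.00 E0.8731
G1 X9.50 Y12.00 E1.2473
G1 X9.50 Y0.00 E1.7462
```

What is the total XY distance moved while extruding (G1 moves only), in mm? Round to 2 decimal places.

42.00 mm

Sum the Euclidean lengths of each G1 segment: total = 42.00 mm.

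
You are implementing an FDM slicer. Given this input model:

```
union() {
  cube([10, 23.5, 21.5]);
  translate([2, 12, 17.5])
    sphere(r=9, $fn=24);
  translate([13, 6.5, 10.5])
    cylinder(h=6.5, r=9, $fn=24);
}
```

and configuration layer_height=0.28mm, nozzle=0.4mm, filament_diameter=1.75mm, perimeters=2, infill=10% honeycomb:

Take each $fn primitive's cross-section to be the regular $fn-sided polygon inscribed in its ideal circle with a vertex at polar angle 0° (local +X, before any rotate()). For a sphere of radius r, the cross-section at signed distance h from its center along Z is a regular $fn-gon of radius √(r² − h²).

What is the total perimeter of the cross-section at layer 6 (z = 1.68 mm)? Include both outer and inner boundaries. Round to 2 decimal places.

At z = 1.68 mm: the cube (footprint 10×23.5) is included at this height (perimeter 67.00 mm); the sphere at (2, 12) does not reach this height (|z−center|=15.820 > r=9); the cylinder at (13, 6.5) does not reach this height (z outside [10.5, 17]); Combining (union): only the 10×23.5 cube is present, so the union is just that shape — boundary = 67.00 mm. Overall, the cross-section is a single solid region. Total boundary length (outer) = 67.00 mm.

67.00 mm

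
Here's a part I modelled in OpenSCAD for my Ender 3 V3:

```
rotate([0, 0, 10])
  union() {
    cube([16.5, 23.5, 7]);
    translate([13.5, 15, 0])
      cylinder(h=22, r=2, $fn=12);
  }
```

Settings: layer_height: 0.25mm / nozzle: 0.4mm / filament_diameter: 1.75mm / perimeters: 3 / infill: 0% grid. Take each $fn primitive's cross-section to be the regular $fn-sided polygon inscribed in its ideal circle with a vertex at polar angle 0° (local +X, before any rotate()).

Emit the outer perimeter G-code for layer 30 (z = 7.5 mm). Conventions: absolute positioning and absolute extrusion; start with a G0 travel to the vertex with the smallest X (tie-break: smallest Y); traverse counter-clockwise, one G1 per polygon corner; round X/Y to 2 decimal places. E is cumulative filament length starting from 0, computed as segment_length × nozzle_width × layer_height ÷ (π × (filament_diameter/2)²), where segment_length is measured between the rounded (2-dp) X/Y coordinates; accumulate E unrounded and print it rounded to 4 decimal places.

At z = 7.5 mm: the cube is not intersected at this z (z outside [0, 7]); the r=2 cylinder at (13.5, 15) contributes a regular 12-gon of circumradius 2; Taking the union: only the r=2 cylinder at (13.5, 15) is present, so the union is just that shape — 1 connected region; (whole slice rotated 10° about Z — lengths, areas and connectivity unchanged). The outline is a single polygon with 12 vertices. Extrusion per mm of travel: 0.4 × 0.25 / (π × 0.875²) = 0.041575. Accumulating E over each segment gives final E = 0.5167.

G0 X8.72 Y16.77 Z7.50
G1 X9.16 Y15.83 E0.0432
G1 X10.01 Y15.24 E0.0862
G1 X11.04 Y15.15 E0.1292
G1 X11.98 Y15.58 E0.1721
G1 X12.57 Y16.43 E0.2151
G1 X12.66 Y17.46 E0.2581
G1 X12.22 Y18.40 E0.3013
G1 X11.37 Y19.00 E0.3445
G1 X10.34 Y19.09 E0.3875
G1 X9.40 Y18.65 E0.4307
G1 X8.81 Y17.80 E0.4737
G1 X8.72 Y16.77 E0.5167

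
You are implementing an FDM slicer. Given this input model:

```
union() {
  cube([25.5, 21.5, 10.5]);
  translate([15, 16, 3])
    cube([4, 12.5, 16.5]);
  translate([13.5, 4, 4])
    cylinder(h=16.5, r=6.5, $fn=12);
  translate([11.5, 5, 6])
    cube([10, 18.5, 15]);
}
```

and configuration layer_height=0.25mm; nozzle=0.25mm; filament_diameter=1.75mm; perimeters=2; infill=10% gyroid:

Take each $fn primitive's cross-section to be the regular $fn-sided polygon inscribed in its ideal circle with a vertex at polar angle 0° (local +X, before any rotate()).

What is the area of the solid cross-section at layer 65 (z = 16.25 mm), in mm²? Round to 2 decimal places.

At z = 16.25 mm: the cube does not reach this height (z outside [0, 10.5]); the cube at (15, 16) (footprint 4×12.5) is included at this height (area 50.00 mm²); the r=6.5 cylinder at (13.5, 4) contributes a regular 12-gon of circumradius 6.5 (area = (12/2)·6.500²·sin(360°/12) = 126.75 mm²); the cube at (11.5, 5) is present — its section is the full 10×18.5 rectangle (area 185.00 mm²); Merging all regions: the regions partially overlap — summed areas 361.75 mm² minus the doubly-counted overlap 65.79 mm² gives 295.96 mm² — area = 295.96 mm². Overall, the cross-section is a single solid region. Net area = 295.96 mm².

295.96 mm²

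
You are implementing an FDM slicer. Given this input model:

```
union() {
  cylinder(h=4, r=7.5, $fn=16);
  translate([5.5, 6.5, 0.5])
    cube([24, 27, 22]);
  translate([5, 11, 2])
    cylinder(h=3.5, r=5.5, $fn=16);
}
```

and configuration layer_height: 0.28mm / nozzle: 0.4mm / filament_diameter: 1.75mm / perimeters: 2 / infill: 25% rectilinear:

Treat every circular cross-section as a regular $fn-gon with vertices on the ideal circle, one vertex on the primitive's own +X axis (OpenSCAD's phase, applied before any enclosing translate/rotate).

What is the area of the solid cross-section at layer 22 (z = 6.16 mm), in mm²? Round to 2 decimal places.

648.00 mm²

At z = 6.16 mm: the cylinder is absent (z outside [0, 4]); the 24×27 cube at (5.5, 6.5) contributes its full rectangle (area 648.00 mm²); the cylinder at (5, 11) does not reach this height (z outside [2, 5.5]); Merging all regions: only the 24×27 cube at (5.5, 6.5) is present, so the union is just that shape — area = 648.00 mm². Overall, the cross-section is a single solid region. Net area = 648.00 mm².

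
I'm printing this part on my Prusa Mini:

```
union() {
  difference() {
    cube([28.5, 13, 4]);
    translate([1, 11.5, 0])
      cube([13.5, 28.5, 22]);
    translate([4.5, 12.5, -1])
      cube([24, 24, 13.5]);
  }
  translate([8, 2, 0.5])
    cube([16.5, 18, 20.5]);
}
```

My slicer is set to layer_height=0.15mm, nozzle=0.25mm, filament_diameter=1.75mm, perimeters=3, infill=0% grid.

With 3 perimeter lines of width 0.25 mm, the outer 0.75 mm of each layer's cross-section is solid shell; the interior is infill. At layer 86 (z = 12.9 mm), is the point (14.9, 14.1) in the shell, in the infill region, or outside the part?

At z = 12.9 mm: the cube is not intersected at this z (z outside [0, 4]); the cube at (1, 11.5) is present — its section is the full 13.5×28.5 rectangle; the cube at (4.5, 12.5) is absent (z outside [-1, 12.5]); After the difference (first − rest): the first operand is absent here, so nothing remains; the 16.5×18 cube at (8, 2) contributes its full rectangle; Merging all regions: only the 16.5×18 cube at (8, 2) is present, so the union is just that shape — 1 connected region. Overall, the cross-section is a single solid region. The nearest boundary edge runs (24.50, 20.00)→(8.00, 20.00); distance from the point to it = 5.90 mm. The point is inside the cross-section and 5.90 mm from the nearest boundary — more than the 0.75 mm shell width (3 × 0.25), so it's in the infill interior.

infill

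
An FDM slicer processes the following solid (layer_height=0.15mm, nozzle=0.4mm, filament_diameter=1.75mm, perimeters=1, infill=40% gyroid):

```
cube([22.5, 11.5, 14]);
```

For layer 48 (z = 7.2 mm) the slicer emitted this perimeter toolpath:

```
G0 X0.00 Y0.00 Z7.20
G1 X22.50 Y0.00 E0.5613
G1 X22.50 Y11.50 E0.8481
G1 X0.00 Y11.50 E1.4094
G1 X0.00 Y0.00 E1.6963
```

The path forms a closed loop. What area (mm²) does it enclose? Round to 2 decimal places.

Apply the shoelace formula to the sequence of (X, Y) vertices; enclosed area = 258.75 mm².

258.75 mm²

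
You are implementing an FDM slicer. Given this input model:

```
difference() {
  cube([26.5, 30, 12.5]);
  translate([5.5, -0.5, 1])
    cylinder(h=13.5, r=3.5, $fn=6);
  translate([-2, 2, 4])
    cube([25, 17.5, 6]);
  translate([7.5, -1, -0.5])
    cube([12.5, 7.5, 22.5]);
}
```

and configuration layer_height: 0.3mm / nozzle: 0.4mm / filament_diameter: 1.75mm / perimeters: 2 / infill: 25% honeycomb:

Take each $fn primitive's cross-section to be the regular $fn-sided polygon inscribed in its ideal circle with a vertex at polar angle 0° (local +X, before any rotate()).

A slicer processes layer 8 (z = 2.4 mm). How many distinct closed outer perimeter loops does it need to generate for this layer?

At z = 2.4 mm: the 26.5×30 cube contributes its full rectangle; the r=3.5 cylinder at (5.5, -0.5) contributes a regular 6-gon of circumradius 3.5; the cube at (-2, 2) is not intersected at this z (z outside [4, 10]); the cube at (7.5, -1) (footprint 12.5×7.5) is included at this height; Taking the first minus the rest: starting from the 26.5×30 cube, the r=3.5 cylinder at (5.5, -0.5) partially overlaps it — only the 12.56 mm² overlap (of its 31.83 mm²) is removed, clipping the outline; the 12.5×7.5 cube at (7.5, -1) partially overlaps it — only the 79.98 mm² overlap (of its 93.75 mm²) is removed, clipping the outline — 1 connected region. The result has 1 disconnected region.

1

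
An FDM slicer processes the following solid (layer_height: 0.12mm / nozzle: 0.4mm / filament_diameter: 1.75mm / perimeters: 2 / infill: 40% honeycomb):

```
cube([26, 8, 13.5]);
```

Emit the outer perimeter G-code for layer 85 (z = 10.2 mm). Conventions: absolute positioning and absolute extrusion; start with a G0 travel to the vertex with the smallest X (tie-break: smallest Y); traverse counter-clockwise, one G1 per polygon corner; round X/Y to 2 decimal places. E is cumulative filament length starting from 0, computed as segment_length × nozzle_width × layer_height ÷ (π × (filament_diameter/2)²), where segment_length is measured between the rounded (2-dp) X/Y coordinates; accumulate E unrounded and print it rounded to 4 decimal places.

At z = 10.2 mm: the cube (footprint 26×8) is included at this height. The outline is a single polygon with 4 vertices. Extrusion per mm of travel: 0.4 × 0.12 / (π × 0.875²) = 0.019956. Accumulating E over each segment gives final E = 1.3570.

G0 X0.00 Y0.00 Z10.20
G1 X26.00 Y0.00 E0.5189
G1 X26.00 Y8.00 E0.6785
G1 X0.00 Y8.00 E1.1974
G1 X0.00 Y0.00 E1.3570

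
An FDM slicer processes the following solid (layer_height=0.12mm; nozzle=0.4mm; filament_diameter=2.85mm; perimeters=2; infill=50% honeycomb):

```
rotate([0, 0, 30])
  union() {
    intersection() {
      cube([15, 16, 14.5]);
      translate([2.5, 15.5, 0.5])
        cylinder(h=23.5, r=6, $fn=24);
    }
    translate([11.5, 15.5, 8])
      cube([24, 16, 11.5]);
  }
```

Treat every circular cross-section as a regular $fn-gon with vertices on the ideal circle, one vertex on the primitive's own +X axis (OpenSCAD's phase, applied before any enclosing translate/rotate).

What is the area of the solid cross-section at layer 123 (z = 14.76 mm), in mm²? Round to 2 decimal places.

At z = 14.76 mm: the cube is not intersected at this z (z outside [0, 14.5]); the r=6 cylinder at (2.5, 15.5) gives a regular 24-gon of circumradius 6 (constant along its height) (area = (24/2)·6.000²·sin(360°/24) = 111.81 mm²); Taking the intersection: at least one operand is absent at this height, so nothing remains; the cube at (11.5, 15.5) is present — its section is the full 24×16 rectangle (area 384.00 mm²); Merging all regions: only the 24×16 cube at (11.5, 15.5) is present, so the union is just that shape — area = 384.00 mm²; (whole slice rotated 30° about Z — lengths, areas and connectivity unchanged). Overall, the cross-section is a single solid region. Net area = 384.00 mm².

384.00 mm²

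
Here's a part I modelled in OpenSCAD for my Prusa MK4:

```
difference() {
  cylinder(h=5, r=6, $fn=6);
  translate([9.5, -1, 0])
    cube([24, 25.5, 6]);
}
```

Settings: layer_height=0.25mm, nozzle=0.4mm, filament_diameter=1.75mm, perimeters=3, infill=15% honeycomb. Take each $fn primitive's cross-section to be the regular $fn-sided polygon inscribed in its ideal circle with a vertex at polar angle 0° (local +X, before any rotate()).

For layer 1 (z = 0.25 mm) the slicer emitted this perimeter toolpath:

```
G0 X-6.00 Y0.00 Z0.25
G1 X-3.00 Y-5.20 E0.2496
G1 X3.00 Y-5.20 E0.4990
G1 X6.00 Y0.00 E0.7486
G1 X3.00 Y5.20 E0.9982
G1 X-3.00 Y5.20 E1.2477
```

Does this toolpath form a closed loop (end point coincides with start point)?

no

Start point (G0): (-6.00, 0.00). End point (last G1): the path does not return to the start — open.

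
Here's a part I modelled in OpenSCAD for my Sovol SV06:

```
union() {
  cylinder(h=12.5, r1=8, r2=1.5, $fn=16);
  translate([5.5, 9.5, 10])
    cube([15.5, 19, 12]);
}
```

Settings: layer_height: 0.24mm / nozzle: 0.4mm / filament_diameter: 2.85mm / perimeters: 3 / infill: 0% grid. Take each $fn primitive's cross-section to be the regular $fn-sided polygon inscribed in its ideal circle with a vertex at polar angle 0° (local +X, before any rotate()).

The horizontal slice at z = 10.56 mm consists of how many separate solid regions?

At z = 10.56 mm: the cone (r1=8→r2=1.5) has section circumradius 2.509 here — a regular 16-gon; the 15.5×19 cube at (5.5, 9.5) contributes its full rectangle; Combining (union): the 2 present regions are separate (no shared area or edge), so areas and boundary lengths simply add and each stays a separate island — 2 connected regions. The result has 2 disconnected regions.

2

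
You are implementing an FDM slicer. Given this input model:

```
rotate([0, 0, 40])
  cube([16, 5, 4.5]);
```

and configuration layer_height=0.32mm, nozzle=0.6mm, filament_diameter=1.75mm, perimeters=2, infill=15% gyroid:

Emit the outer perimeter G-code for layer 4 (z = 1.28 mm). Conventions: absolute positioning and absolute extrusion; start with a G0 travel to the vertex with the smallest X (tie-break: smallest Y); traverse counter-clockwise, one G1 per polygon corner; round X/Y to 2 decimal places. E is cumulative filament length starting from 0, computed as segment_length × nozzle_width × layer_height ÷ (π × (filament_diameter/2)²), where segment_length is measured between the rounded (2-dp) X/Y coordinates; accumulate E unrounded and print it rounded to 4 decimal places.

At z = 1.28 mm: the 16×5 cube contributes its full rectangle; (whole slice rotated 40° about Z — lengths, areas and connectivity unchanged). The outline is a single polygon with 4 vertices. Extrusion per mm of travel: 0.6 × 0.32 / (π × 0.875²) = 0.079824. Accumulating E over each segment gives final E = 3.3520.

G0 X-3.21 Y3.83 Z1.28
G1 X0.00 Y0.00 E0.3989
G1 X12.26 Y10.28 E1.6761
G1 X9.04 Y14.11 E2.0755
G1 X-3.21 Y3.83 E3.3520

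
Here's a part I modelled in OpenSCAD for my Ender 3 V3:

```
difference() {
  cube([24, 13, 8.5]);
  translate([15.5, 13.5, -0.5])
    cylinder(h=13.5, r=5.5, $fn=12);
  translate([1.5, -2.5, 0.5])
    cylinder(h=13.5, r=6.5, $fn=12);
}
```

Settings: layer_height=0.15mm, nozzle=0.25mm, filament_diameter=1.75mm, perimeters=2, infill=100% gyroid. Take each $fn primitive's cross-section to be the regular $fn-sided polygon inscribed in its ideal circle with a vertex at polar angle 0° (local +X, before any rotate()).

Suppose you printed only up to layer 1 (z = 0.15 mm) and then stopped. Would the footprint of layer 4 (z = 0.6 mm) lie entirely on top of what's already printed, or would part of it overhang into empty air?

Compare the two slices. At z = 0.15: the 24×13 cube contributes its full rectangle (area 312.00 mm²); the r=5.5 cylinder at (15.5, 13.5) gives a regular 12-gon of circumradius 5.5 (constant along its height) (area = (12/2)·5.500²·sin(360°/12) = 90.75 mm²); the cylinder at (1.5, -2.5) is not intersected at this z (z outside [0.5, 14]); Taking the first minus the rest: starting from the 24×13 cube (312.00 mm²), the r=5.5 cylinder at (15.5, 13.5) partially overlaps it — only the 39.94 mm² overlap (of its 90.75 mm²) is removed, clipping the outline — area = 272.06 mm². At z = 0.6: the cube is present — its section is the full 24×13 rectangle (area 312.00 mm²); the cylinder at (15.5, 13.5): section is a regular 12-gon, circumradius r=5.5 (area = (12/2)·5.500²·sin(360°/12) = 90.75 mm²); the r=6.5 cylinder at (1.5, -2.5) contributes a regular 12-gon of circumradius 6.5 (area = (12/2)·6.500²·sin(360°/12) = 126.75 mm²); After the difference (first − rest): starting from the 24×13 cube (312.00 mm²), the r=5.5 cylinder at (15.5, 13.5) partially overlaps it — only the 39.94 mm² overlap (of its 90.75 mm²) is removed, clipping the outline; the r=6.5 cylinder at (1.5, -2.5) partially overlaps it — only the 21.97 mm² overlap (of its 126.75 mm²) is removed, clipping the outline — area = 250.08 mm². Checking containment: the cross-section at z = 0.6 is a subset of the cross-section at z = 0.15.

entirely on top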